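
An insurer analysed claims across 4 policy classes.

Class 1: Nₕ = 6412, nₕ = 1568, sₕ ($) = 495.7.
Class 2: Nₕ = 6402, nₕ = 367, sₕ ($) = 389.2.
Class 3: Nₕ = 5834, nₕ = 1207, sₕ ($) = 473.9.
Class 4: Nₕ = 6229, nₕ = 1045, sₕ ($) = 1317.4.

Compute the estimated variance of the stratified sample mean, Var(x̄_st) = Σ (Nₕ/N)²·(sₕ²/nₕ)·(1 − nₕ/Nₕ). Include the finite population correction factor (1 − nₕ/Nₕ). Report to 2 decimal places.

N = 24877. Term for each stratum: Wₕ²sₕ²/nₕ·(1−nₕ/Nₕ).
Var(x̄_st) = 7.86490 + 25.76775 + 8.11589 + 86.65754 = 128.40608 → 128.41.

128.41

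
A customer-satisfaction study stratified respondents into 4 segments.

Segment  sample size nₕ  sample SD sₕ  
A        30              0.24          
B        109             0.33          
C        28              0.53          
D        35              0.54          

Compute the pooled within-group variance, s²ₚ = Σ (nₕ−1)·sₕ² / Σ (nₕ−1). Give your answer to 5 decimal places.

Degrees of freedom: 29 + 108 + 27 + 34 = 198.
Σ(nₕ−1)sₕ² = 29·0.0576 + 108·0.1089 + 27·0.2809 + 34·0.2916 = 30.9303.
s²ₚ = 30.9303 / 198 = 0.1562136... → 0.15621.

0.15621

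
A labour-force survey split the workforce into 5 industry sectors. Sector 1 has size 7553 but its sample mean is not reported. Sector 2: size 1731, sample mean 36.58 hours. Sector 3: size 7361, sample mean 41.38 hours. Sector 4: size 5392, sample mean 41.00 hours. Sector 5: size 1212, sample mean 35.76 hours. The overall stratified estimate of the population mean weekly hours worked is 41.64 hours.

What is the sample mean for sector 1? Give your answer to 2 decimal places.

44.45

N = 7553 + 1731 + 7361 + 5392 + 1212 = 23249.
Overall total = μ·N = 41.64·23249 = 968088.36.
Subtract the known strata: 1731·36.58 + 7361·41.38 + 5392·41.00 + 1212·35.76 = 632331.28.
Remaining total for sector 1: 968088.36 − 632331.28 = 335757.08.
Divide by its size: 335757.08 / 7553 = 44.4535... → 44.45.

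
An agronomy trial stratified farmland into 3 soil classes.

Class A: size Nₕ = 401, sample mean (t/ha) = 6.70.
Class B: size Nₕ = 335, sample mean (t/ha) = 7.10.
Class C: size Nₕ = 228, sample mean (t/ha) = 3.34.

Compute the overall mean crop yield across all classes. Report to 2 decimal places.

6.04

N = 401 + 335 + 228 = 964.
Weight each subgroup mean by Nₕ/N and sum.
Σ Nₕx̄ₕ = 401·6.70 + 335·7.10 + 228·3.34 = 2686.7 + 2378.5 + 761.52 = 5826.72.
Divide by N: 5826.72 / 964 = 6.0443... → 6.04.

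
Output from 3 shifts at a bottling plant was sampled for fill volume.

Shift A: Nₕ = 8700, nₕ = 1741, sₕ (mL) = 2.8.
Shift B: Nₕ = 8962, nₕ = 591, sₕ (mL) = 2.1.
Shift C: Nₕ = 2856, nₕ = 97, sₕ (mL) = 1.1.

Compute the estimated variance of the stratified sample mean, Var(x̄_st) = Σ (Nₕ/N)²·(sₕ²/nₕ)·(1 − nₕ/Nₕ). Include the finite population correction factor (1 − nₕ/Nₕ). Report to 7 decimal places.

0.0022108

N = 20518; Wₕ = Nₕ/N.
shift A: (8700/20518)²·2.8²/1741·(1 − 1741/8700) = 0.0006476097
shift B: (8962/20518)²·2.1²/591·(1 − 591/8962) = 0.0013297296
shift C: (2856/20518)²·1.1²/97·(1 − 97/2856) = 0.0002334820
Sum = 0.0022108213 → 0.0022108.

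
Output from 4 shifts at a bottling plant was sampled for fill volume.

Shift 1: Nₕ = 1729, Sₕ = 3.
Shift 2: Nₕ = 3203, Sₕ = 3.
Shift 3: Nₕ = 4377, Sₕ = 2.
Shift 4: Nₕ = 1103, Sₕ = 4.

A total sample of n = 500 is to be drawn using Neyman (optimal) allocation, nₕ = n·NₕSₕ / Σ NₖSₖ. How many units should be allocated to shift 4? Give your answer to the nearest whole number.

79

1: NₕSₕ = 1729·3 = 5187
2: NₕSₕ = 3203·3 = 9609
3: NₕSₕ = 4377·2 = 8754
4: NₕSₕ = 1103·4 = 4412
Σ NₕSₕ = 27962.
n_4 = 500·4412/27962 = 78.893... → 79.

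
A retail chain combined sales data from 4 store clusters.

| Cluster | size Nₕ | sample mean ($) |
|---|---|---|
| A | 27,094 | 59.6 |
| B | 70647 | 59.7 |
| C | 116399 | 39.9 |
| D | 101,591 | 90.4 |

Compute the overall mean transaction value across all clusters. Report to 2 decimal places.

62.27

N = 27094 + 70647 + 116399 + 101591 = 315731.
Overall mean = Σ (Nₕ/N)·x̄ₕ — weight by population share, not a simple average.
Σ Nₕx̄ₕ = 27094·59.6 + 70647·59.7 + 116399·39.9 + 101591·90.4 = 1614802.4 + 4217625.9 + 4644320.1 + 9183826.4 = 19660574.8.
Divide by N: 19660574.8 / 315731 = 62.2700... → 62.27.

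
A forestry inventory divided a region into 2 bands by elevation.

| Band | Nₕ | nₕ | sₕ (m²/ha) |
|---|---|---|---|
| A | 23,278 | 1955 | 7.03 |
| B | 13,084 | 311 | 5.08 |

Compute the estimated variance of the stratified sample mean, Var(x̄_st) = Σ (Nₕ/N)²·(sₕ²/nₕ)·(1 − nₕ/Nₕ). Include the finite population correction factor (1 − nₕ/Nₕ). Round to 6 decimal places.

0.019978

N = 36362. Term for each stratum: Wₕ²sₕ²/nₕ·(1−nₕ/Nₕ).
Var(x̄_st) = 0.009489915 + 0.010488297 = 0.019978212 → 0.019978.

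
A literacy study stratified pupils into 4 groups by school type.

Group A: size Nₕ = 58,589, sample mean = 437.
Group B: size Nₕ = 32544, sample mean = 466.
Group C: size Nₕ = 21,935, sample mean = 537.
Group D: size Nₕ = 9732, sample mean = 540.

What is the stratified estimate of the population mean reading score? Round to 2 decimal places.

470.71

x̄_st = (Σ Nₕx̄ₕ) / (Σ Nₕ) = (58589·437 + 32544·466 + 21935·537 + 9732·540) / 122800
= 57803272 / 122800 = 470.7107... → 470.71.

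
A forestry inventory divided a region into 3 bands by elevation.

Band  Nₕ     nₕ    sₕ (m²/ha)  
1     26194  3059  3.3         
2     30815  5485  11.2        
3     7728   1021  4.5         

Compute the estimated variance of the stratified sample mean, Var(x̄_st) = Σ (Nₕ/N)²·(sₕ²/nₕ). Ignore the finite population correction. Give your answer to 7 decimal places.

0.0060472

N = 64737; Wₕ = Nₕ/N.
band 1: (26194/64737)²·3.3²/3059 = 0.0005828367
band 2: (30815/64737)²·11.2²/5485 = 0.0051817758
band 3: (7728/64737)²·4.5²/1021 = 0.0002826366
Sum = 0.0060472491 → 0.0060472.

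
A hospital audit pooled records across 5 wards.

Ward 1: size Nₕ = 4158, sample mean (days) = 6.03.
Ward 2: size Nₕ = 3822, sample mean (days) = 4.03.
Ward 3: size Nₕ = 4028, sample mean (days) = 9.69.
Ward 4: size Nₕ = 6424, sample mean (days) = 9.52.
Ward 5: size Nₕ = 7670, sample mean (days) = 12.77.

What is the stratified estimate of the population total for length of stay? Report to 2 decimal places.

238609.10

1: 4158·6.03 = 25072.74
2: 3822·4.03 = 15402.66
3: 4028·9.69 = 39031.32
4: 6424·9.52 = 61156.48
5: 7670·12.77 = 97945.9
τ̂ = Σ Nₕx̄ₕ = 238609.10.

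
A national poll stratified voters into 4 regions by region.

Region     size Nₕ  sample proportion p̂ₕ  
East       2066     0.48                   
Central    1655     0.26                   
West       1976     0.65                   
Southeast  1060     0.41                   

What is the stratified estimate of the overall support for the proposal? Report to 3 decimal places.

Wₕ = Nₕ/N with N = 6757: 0.3058, 0.2449, 0.2924, 0.1569.
p̂_st = 0.3058·0.48 + 0.2449·0.26 + 0.2924·0.65 + 0.1569·0.41 ≈ 0.46485... → 0.465.

0.465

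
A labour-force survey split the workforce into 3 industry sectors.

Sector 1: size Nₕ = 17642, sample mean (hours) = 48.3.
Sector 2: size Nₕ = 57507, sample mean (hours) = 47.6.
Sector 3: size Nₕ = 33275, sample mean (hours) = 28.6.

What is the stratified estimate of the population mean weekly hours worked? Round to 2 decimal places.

41.88

N = 108424; weights Wₕ = Nₕ/N = (0.1627, 0.5304, 0.3069).
x̄_st = Σ Wₕ·x̄ₕ = 0.1627·48.3 + 0.5304·47.6 + 0.3069·28.6 ≈ 41.8829...
→ 41.88.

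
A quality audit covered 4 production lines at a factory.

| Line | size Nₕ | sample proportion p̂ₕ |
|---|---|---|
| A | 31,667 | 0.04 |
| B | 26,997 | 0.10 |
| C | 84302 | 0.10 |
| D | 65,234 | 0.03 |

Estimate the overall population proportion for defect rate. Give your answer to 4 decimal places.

Wₕ = Nₕ/N with N = 208200: 0.1521, 0.1297, 0.4049, 0.3133.
p̂_st = 0.1521·0.04 + 0.1297·0.10 + 0.4049·0.10 + 0.3133·0.03 ≈ 0.068941... → 0.0689.

0.0689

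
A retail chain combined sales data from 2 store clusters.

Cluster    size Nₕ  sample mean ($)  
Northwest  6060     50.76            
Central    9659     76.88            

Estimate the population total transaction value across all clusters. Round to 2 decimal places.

Northwest: 6060·50.76 = 307605.6
Central: 9659·76.88 = 742583.92
τ̂ = Σ Nₕx̄ₕ = 1050189.52.

1050189.52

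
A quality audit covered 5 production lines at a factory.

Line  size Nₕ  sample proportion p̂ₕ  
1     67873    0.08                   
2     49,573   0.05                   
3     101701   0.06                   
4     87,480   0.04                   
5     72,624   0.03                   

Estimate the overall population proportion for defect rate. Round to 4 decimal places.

0.0519

Wₕ = Nₕ/N with N = 379251: 0.1790, 0.1307, 0.2682, 0.2307, 0.1915.
p̂_st = 0.1790·0.08 + 0.1307·0.05 + 0.2682·0.06 + 0.2307·0.04 + 0.1915·0.03 ≈ 0.051914... → 0.0519.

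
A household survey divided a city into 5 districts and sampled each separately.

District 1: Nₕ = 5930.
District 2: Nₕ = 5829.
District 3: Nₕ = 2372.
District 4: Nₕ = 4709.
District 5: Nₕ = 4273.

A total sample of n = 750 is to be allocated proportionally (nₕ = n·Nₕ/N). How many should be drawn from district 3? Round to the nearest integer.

Share of district 3 = 2372/23113 = 0.10263.
Allocate 750 × 0.10263 = 76.970... → 77.

77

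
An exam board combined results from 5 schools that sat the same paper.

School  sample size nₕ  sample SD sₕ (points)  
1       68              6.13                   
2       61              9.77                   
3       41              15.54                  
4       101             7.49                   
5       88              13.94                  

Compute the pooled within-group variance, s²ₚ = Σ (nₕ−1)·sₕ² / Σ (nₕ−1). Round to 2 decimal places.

114.18

1: (68−1)·6.13² = 67·37.5769 = 2517.6523
2: (61−1)·9.77² = 60·95.4529 = 5727.174
3: (41−1)·15.54² = 40·241.4916 = 9659.664
4: (101−1)·7.49² = 100·56.1001 = 5610.01
5: (88−1)·13.94² = 87·194.3236 = 16906.1532
Numerator = 40420.6535; denominator = Σ(nₕ−1) = 354.
s²ₚ = 40420.6535/354 = 114.1826... → 114.18.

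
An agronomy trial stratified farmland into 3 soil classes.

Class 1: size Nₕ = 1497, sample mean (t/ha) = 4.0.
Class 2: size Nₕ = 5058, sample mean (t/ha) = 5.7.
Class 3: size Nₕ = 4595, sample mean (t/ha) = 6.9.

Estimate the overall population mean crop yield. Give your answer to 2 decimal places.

5.97

N = 11150; weights Wₕ = Nₕ/N = (0.1343, 0.4536, 0.4121).
x̄_st = Σ Wₕ·x̄ₕ = 0.1343·4.0 + 0.4536·5.7 + 0.4121·6.9 ≈ 5.9663...
→ 5.97.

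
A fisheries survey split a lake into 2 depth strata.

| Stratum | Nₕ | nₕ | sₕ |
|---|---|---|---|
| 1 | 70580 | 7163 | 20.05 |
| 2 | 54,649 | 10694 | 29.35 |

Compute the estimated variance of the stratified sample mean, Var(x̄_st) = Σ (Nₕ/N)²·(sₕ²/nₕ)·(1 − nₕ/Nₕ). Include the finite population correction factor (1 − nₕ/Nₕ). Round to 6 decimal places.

N = 125229. Term for each stratum: Wₕ²sₕ²/nₕ·(1−nₕ/Nₕ).
Var(x̄_st) = 0.016018112 + 0.012338339 = 0.028356451 → 0.028356.

0.028356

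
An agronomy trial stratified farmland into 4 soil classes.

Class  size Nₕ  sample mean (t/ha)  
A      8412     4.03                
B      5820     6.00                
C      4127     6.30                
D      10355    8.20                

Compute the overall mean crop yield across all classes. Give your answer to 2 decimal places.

6.26

N = 28714; weights Wₕ = Nₕ/N = (0.2930, 0.2027, 0.1437, 0.3606).
x̄_st = Σ Wₕ·x̄ₕ = 0.2930·4.03 + 0.2027·6.00 + 0.1437·6.30 + 0.3606·8.20 ≈ 6.2594...
→ 6.26.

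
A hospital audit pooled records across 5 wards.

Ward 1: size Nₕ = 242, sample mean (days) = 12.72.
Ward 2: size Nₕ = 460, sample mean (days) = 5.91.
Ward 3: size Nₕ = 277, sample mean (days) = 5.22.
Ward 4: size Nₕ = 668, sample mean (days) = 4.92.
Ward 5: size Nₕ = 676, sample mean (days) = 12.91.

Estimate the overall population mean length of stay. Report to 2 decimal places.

x̄_st = (Σ Nₕx̄ₕ) / (Σ Nₕ) = (242·12.72 + 460·5.91 + 277·5.22 + 668·4.92 + 676·12.91) / 2323
= 19256.5 / 2323 = 8.2895... → 8.29.

8.29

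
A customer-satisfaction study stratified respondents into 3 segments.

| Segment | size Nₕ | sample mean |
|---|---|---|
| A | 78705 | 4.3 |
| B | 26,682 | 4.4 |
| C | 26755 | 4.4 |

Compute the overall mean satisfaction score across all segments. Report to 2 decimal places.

x̄_st = (Σ Nₕx̄ₕ) / (Σ Nₕ) = (78705·4.3 + 26682·4.4 + 26755·4.4) / 132142
= 573554.3 / 132142 = 4.3404... → 4.34.

4.34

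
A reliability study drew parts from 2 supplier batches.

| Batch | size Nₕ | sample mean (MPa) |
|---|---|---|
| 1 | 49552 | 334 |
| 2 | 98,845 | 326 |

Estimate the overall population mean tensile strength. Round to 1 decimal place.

328.7

N = 148397; weights Wₕ = Nₕ/N = (0.3339, 0.6661).
x̄_st = Σ Wₕ·x̄ₕ = 0.3339·334 + 0.6661·326 ≈ 328.671...
→ 328.7.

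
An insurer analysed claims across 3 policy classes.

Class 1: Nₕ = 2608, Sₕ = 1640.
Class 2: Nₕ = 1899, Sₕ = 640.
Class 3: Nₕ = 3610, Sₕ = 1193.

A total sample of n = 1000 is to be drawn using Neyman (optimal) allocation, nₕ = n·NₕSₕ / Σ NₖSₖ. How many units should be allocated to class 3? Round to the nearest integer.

439

Σ NₕSₕ = 2608·1640 + 1899·640 + 3610·1193 = 9799210.
Share for 3: 4306730/9799210 = 0.43950.
n_3 = 1000 × 0.43950 = 439.498... → 439.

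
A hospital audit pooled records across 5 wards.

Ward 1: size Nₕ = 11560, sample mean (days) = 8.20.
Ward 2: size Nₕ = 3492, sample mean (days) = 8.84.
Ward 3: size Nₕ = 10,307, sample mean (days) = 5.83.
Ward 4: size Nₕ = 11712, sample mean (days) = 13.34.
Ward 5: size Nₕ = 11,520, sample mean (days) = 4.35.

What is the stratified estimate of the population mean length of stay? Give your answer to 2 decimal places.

8.07

N = 48591; weights Wₕ = Nₕ/N = (0.2379, 0.0719, 0.2121, 0.2410, 0.2371).
x̄_st = Σ Wₕ·x̄ₕ = 0.2379·8.20 + 0.0719·8.84 + 0.2121·5.83 + 0.2410·13.34 + 0.2371·4.35 ≈ 8.0694...
→ 8.07.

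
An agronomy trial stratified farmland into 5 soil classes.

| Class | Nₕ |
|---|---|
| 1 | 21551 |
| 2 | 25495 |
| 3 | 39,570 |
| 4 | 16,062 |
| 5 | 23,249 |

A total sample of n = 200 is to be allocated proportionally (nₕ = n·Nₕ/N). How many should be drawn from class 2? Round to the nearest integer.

40

N = 21551 + 25495 + 39570 + 16062 + 23249 = 125927.
n_2 = 200·25495/125927 = 40.492... → 40.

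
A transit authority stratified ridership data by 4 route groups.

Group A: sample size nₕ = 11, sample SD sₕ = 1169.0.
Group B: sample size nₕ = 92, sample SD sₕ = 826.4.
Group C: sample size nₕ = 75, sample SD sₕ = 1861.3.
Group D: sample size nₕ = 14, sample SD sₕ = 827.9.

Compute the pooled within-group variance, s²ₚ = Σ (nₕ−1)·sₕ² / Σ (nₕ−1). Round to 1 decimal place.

A: (11−1)·1169.0² = 10·1366561 = 13665610
B: (92−1)·826.4² = 91·682936.96 = 62147263.36
C: (75−1)·1861.3² = 74·3464437.69 = 256368389.06
D: (14−1)·827.9² = 13·685418.41 = 8910439.33
Numerator = 341091701.75; denominator = Σ(nₕ−1) = 188.
s²ₚ = 341091701.75/188 = 1814317.563... → 1814317.6.

1814317.6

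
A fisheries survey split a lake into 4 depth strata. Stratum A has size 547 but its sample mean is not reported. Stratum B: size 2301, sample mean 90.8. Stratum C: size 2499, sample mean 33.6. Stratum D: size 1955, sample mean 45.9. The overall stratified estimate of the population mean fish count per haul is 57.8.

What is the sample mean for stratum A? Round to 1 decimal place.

72.1

N = 547 + 2301 + 2499 + 1955 = 7302.
Overall total = μ·N = 57.8·7302 = 422055.6.
Subtract the known strata: 2301·90.8 + 2499·33.6 + 1955·45.9 = 382631.7.
Remaining total for stratum A: 422055.6 − 382631.7 = 39423.9.
Divide by its size: 39423.9 / 547 = 72.073... → 72.1.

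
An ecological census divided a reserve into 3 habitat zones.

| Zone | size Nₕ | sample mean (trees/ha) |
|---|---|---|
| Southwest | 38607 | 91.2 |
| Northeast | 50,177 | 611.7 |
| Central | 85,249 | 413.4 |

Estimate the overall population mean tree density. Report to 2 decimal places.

N = 38607 + 50177 + 85249 = 174033.
Weight each subgroup mean by Nₕ/N and sum.
Σ Nₕx̄ₕ = 38607·91.2 + 50177·611.7 + 85249·413.4 = 3520958.4 + 30693270.9 + 35241936.6 = 69456165.9.
Divide by N: 69456165.9 / 174033 = 399.0977... → 399.10.

399.10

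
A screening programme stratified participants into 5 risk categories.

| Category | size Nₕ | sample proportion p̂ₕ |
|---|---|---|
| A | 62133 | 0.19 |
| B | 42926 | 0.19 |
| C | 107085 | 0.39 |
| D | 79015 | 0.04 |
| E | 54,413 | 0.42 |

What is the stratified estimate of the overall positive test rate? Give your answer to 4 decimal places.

0.2539

Wₕ = Nₕ/N with N = 345572: 0.1798, 0.1242, 0.3099, 0.2286, 0.1575.
p̂_st = 0.1798·0.19 + 0.1242·0.19 + 0.3099·0.39 + 0.2286·0.04 + 0.1575·0.42 ≈ 0.253893... → 0.2539.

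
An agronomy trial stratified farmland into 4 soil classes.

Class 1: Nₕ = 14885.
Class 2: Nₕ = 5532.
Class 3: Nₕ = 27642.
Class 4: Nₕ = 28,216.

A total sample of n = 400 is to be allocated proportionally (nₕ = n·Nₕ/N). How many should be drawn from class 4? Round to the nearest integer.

148

Share of class 4 = 28216/76275 = 0.36992.
Allocate 400 × 0.36992 = 147.970... → 148.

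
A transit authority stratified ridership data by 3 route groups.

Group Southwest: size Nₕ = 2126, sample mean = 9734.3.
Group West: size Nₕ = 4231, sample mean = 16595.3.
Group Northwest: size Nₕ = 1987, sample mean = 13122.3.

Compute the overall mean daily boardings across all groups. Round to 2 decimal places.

14020.12

N = 2126 + 4231 + 1987 = 8344.
Weight each subgroup mean by Nₕ/N and sum.
Σ Nₕx̄ₕ = 2126·9734.3 + 4231·16595.3 + 1987·13122.3 = 20695121.8 + 70214714.3 + 26074010.1 = 116983846.2.
Divide by N: 116983846.2 / 8344 = 14020.1158... → 14020.12.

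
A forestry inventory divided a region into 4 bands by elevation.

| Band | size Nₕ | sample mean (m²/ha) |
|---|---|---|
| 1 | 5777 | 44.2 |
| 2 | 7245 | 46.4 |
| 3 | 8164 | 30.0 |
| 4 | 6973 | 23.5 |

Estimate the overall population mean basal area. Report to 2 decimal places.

35.52

N = 28159; weights Wₕ = Nₕ/N = (0.2052, 0.2573, 0.2899, 0.2476).
x̄_st = Σ Wₕ·x̄ₕ = 0.2052·44.2 + 0.2573·46.4 + 0.2899·30.0 + 0.2476·23.5 ≈ 35.5232...
→ 35.52.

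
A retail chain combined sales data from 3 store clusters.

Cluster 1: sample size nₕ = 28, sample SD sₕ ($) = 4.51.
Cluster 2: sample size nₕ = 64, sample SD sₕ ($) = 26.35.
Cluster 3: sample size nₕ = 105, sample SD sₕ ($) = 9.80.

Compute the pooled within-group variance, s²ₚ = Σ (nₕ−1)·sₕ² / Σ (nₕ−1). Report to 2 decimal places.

279.79

1: (28−1)·4.51² = 27·20.3401 = 549.1827
2: (64−1)·26.35² = 63·694.3225 = 43742.3175
3: (105−1)·9.80² = 104·96.04 = 9988.16
Numerator = 54279.6602; denominator = Σ(nₕ−1) = 194.
s²ₚ = 54279.6602/194 = 279.7921... → 279.79.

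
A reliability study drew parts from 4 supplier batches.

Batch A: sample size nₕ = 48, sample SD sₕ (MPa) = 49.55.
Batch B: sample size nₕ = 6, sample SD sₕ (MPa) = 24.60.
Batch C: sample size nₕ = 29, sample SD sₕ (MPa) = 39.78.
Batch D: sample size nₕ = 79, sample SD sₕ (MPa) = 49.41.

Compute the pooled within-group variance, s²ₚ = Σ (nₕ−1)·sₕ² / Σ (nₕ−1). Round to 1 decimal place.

2235.2

A: (48−1)·49.55² = 47·2455.2025 = 115394.5175
B: (6−1)·24.60² = 5·605.16 = 3025.8
C: (29−1)·39.78² = 28·1582.4484 = 44308.5552
D: (79−1)·49.41² = 78·2441.3481 = 190425.1518
Numerator = 353154.0245; denominator = Σ(nₕ−1) = 158.
s²ₚ = 353154.0245/158 = 2235.152... → 2235.2.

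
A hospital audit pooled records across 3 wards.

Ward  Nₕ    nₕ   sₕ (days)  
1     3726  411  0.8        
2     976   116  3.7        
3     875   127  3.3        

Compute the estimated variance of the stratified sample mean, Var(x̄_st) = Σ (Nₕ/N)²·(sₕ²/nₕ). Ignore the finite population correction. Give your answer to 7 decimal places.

0.0064203

N = 5577; Wₕ = Nₕ/N.
ward 1: (3726/5577)²·0.8²/411 = 0.0006950604
ward 2: (976/5577)²·3.7²/116 = 0.0036144632
ward 3: (875/5577)²·3.3²/127 = 0.0021107606
Sum = 0.0064202842 → 0.0064203.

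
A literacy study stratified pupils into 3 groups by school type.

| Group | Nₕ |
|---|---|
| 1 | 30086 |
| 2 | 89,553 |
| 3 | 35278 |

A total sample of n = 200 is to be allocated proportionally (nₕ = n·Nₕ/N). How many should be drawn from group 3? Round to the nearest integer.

46

N = 30086 + 89553 + 35278 = 154917.
n_3 = 200·35278/154917 = 45.544... → 46.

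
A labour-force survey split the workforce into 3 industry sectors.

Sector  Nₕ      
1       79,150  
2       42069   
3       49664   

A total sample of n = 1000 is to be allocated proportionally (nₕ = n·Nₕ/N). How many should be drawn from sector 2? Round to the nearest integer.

246

N = 79150 + 42069 + 49664 = 170883.
n_2 = 1000·42069/170883 = 246.186... → 246.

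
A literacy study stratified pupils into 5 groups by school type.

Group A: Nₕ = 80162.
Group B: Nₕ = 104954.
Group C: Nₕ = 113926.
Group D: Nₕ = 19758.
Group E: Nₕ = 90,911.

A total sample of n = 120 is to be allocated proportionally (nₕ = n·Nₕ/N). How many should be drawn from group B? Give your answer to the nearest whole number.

N = 80162 + 104954 + 113926 + 19758 + 90911 = 409711.
n_B = 120·104954/409711 = 30.740... → 31.

31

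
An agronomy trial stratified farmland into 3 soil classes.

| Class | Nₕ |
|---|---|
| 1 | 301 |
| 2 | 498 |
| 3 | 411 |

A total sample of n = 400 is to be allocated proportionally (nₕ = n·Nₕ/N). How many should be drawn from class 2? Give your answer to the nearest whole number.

165

Share of class 2 = 498/1210 = 0.41157.
Allocate 400 × 0.41157 = 164.628... → 165.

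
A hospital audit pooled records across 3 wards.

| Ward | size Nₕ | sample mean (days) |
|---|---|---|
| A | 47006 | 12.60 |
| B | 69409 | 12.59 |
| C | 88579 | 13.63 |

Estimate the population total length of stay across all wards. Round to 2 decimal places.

2673466.68

A: 47006·12.60 = 592275.6
B: 69409·12.59 = 873859.31
C: 88579·13.63 = 1207331.77
τ̂ = Σ Nₕx̄ₕ = 2673466.68.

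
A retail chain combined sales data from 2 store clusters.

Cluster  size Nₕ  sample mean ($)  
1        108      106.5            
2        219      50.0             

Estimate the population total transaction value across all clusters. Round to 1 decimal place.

22452.0

Population total = Σ Nₕ·x̄ₕ (each stratum's size times its mean).
108·106.5 + 219·50.0 = 11502 + 10950 = 22452.0.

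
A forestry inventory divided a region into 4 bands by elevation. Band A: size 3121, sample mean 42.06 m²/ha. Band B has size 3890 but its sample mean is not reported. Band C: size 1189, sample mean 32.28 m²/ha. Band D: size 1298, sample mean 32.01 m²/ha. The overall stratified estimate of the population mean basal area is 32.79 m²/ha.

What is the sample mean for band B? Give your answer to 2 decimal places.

25.77

N = 3121 + 3890 + 1189 + 1298 = 9498.
Overall total = μ·N = 32.79·9498 = 311439.42.
Subtract the known strata: 3121·42.06 + 1189·32.28 + 1298·32.01 = 211199.16.
Remaining total for band B: 311439.42 − 211199.16 = 100240.26.
Divide by its size: 100240.26 / 3890 = 25.7687... → 25.77.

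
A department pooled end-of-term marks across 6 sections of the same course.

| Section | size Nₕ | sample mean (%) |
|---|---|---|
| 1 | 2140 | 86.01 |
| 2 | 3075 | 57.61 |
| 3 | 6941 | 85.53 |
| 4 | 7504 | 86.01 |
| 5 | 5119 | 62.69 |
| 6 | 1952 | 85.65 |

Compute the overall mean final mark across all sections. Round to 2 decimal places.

78.13

N = 26731; weights Wₕ = Nₕ/N = (0.0801, 0.1150, 0.2597, 0.2807, 0.1915, 0.0730).
x̄_st = Σ Wₕ·x̄ₕ = 0.0801·86.01 + 0.1150·57.61 + 0.2597·85.53 + 0.2807·86.01 + 0.1915·62.69 + 0.0730·85.65 ≈ 78.1263...
→ 78.13.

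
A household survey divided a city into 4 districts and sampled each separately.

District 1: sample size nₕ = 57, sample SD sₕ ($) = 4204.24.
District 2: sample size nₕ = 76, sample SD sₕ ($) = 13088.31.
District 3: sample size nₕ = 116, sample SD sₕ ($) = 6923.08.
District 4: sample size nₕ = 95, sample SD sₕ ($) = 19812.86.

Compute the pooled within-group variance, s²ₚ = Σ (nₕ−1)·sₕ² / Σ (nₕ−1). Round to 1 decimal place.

165438558.0

1: (57−1)·4204.24² = 56·17675633.9776 = 989835502.7456
2: (76−1)·13088.31² = 75·171303858.6561 = 12847789399.2075
3: (116−1)·6923.08² = 115·47929036.6864 = 5511839218.936
4: (95−1)·19812.86² = 94·392549421.3796 = 36899645609.6824
Numerator = 56249109730.5715; denominator = Σ(nₕ−1) = 340.
s²ₚ = 56249109730.5715/340 = 165438558.031... → 165438558.0.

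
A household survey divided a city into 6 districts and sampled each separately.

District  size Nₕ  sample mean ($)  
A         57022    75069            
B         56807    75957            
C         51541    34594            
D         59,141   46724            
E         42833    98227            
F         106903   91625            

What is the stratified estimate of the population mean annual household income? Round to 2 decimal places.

N = 57022 + 56807 + 51541 + 59141 + 42833 + 106903 = 374247.
Weight each subgroup mean by Nₕ/N and sum.
Σ Nₕx̄ₕ = 57022·75069 + 56807·75957 + 51541·34594 + 59141·46724 + 42833·98227 + 106903·91625 = 4280584518 + 4314889299 + 1783009354 + 2763304084 + 4207357091 + 9794987375 = 27144131721.
Divide by N: 27144131721 / 374247 = 72529.9915... → 72529.99.

72529.99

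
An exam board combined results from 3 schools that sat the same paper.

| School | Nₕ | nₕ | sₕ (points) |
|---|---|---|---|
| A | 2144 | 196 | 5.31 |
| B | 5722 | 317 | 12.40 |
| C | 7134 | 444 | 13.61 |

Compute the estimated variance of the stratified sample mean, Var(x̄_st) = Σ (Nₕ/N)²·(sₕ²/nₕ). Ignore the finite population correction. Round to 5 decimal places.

N = 15000; Wₕ = Nₕ/N.
school A: (2144/15000)²·5.31²/196 = 0.00293900
school B: (5722/15000)²·12.40²/317 = 0.07058254
school C: (7134/15000)²·13.61²/444 = 0.09436631
Sum = 0.16788785 → 0.16789.

0.16789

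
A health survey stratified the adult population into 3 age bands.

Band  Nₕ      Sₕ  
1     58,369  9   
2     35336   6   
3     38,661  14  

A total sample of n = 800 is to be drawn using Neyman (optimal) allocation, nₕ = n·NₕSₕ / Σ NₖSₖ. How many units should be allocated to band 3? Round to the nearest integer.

339

Σ NₕSₕ = 58369·9 + 35336·6 + 38661·14 = 1278591.
Share for 3: 541254/1278591 = 0.42332.
n_3 = 800 × 0.42332 = 338.657... → 339.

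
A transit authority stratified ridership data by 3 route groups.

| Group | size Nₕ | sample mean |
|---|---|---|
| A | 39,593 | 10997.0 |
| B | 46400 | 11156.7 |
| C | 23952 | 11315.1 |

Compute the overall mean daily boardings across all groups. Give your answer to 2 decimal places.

x̄_st = (Σ Nₕx̄ₕ) / (Σ Nₕ) = (39593·10997.0 + 46400·11156.7 + 23952·11315.1) / 109945
= 1224094376.2 / 109945 = 11133.6975... → 11133.70.

11133.70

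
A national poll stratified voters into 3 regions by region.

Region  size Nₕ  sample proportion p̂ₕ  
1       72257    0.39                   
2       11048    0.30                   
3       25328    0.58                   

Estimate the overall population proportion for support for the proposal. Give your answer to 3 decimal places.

N = 72257 + 11048 + 25328 = 108633.
Overall proportion = Σ (Nₕ/N)·p̂ₕ.
Σ Nₕp̂ₕ = 28180.23 + 3314.4 + 14690.24 = 46184.87.
46184.87 / 108633 = 0.42515... → 0.425.

0.425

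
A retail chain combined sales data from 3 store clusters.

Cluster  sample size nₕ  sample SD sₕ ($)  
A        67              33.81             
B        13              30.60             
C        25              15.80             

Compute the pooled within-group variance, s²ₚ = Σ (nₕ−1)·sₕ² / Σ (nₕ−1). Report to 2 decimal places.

908.56

A: (67−1)·33.81² = 66·1143.1161 = 75445.6626
B: (13−1)·30.60² = 12·936.36 = 11236.32
C: (25−1)·15.80² = 24·249.64 = 5991.36
Numerator = 92673.3426; denominator = Σ(nₕ−1) = 102.
s²ₚ = 92673.3426/102 = 908.5622... → 908.56.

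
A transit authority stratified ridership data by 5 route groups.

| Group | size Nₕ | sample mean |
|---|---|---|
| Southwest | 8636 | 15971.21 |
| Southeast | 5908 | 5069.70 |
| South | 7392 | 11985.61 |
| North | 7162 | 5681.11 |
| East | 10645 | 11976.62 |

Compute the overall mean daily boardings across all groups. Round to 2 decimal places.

x̄_st = (Σ Nₕx̄ₕ) / (Σ Nₕ) = (8636·15971.21 + 5908·5069.70 + 7392·11985.61 + 7162·5681.11 + 10645·11976.62) / 39743
= 424656016 / 39743 = 10685.0519... → 10685.05.

10685.05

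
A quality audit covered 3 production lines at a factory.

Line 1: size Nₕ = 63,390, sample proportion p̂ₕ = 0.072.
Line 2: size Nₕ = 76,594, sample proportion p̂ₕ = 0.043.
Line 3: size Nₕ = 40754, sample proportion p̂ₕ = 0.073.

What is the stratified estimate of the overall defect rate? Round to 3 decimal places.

N = 63390 + 76594 + 40754 = 180738.
Overall proportion = Σ (Nₕ/N)·p̂ₕ.
Σ Nₕp̂ₕ = 4564.08 + 3293.542 + 2975.042 = 10832.664.
10832.664 / 180738 = 0.05994... → 0.060.

0.060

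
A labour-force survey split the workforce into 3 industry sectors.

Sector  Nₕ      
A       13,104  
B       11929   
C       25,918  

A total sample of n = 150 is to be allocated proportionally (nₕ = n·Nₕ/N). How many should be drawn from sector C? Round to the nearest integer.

76

Share of sector C = 25918/50951 = 0.50868.
Allocate 150 × 0.50868 = 76.303... → 76.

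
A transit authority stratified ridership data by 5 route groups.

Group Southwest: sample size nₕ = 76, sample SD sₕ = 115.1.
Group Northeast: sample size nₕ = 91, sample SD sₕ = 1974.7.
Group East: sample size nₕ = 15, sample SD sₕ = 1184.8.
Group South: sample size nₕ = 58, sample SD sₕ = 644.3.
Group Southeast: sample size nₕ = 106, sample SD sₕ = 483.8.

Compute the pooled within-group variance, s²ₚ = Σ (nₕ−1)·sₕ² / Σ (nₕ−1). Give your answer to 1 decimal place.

1231185.5

Degrees of freedom: 75 + 90 + 14 + 57 + 105 = 341.
Σ(nₕ−1)sₕ² = 75·13248.01 + 90·3899440.09 + 14·1403751.04 + 57·415122.49 + 105·234062.44 = 419834261.54.
s²ₚ = 419834261.54 / 341 = 1231185.518... → 1231185.5.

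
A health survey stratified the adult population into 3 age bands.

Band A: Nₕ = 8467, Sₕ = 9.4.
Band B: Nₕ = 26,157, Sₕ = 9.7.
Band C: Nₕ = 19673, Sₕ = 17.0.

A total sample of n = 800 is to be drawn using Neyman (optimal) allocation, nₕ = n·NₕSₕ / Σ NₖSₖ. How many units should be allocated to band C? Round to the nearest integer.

401

A: NₕSₕ = 8467·9.4 = 79589.8
B: NₕSₕ = 26157·9.7 = 253722.9
C: NₕSₕ = 19673·17.0 = 334441
Σ NₕSₕ = 667753.7.
n_C = 800·334441/667753.7 = 400.676... → 401.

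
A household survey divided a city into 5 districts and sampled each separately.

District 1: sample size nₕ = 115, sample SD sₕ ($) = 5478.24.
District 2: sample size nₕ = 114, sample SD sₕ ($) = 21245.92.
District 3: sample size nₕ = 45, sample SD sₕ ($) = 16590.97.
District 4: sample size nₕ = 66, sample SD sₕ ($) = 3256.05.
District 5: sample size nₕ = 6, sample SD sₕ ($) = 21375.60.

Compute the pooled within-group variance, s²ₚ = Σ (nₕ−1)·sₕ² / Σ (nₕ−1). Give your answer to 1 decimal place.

Degrees of freedom: 114 + 113 + 44 + 65 + 5 = 341.
Σ(nₕ−1)sₕ² = 114·30011113.4976 + 113·451389116.6464 + 44·275260285.5409 + 65·10601861.6025 + 5·456916275.36 = 69513392064.5317.
s²ₚ = 69513392064.5317 / 341 = 203851589.632... → 203851589.6.

203851589.6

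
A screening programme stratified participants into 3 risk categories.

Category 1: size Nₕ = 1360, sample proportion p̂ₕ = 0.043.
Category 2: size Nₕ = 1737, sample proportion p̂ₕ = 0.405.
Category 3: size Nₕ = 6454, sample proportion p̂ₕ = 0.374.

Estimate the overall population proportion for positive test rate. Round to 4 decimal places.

0.3325

Wₕ = Nₕ/N with N = 9551: 0.1424, 0.1819, 0.6757.
p̂_st = 0.1424·0.043 + 0.1819·0.405 + 0.6757·0.374 ≈ 0.332506... → 0.3325.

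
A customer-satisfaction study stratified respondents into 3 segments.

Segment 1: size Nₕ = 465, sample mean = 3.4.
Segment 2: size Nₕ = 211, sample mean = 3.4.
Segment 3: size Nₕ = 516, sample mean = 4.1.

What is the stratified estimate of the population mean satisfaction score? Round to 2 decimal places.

3.70

N = 1192; weights Wₕ = Nₕ/N = (0.3901, 0.1770, 0.4329).
x̄_st = Σ Wₕ·x̄ₕ = 0.3901·3.4 + 0.1770·3.4 + 0.4329·4.1 ≈ 3.7030...
→ 3.70.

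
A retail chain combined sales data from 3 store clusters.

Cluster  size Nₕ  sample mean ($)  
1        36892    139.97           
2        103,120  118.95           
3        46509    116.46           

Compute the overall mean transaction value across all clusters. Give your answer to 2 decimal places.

122.49

x̄_st = (Σ Nₕx̄ₕ) / (Σ Nₕ) = (36892·139.97 + 103120·118.95 + 46509·116.46) / 186521
= 22846335.38 / 186521 = 122.4867... → 122.49.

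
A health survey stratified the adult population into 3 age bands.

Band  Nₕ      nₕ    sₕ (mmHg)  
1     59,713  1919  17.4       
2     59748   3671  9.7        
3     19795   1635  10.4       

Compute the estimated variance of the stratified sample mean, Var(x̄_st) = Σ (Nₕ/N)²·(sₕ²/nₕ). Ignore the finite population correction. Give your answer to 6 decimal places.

0.035064

N = 139256. Term for each stratum: Wₕ²sₕ²/nₕ.
Var(x̄_st) = 0.029009048 + 0.004718218 + 0.001336694 = 0.035063960 → 0.035064.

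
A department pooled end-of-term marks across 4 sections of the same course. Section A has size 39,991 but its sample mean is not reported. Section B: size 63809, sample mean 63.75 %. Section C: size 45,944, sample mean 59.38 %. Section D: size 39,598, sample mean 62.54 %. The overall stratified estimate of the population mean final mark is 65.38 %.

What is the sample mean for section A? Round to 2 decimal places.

N = 39991 + 63809 + 45944 + 39598 = 189342.
Overall total = μ·N = 65.38·189342 = 12379179.96.
Subtract the known strata: 63809·63.75 + 45944·59.38 + 39598·62.54 = 9272437.39.
Remaining total for section A: 12379179.96 − 9272437.39 = 3106742.57.
Divide by its size: 3106742.57 / 39991 = 77.6860... → 77.69.

77.69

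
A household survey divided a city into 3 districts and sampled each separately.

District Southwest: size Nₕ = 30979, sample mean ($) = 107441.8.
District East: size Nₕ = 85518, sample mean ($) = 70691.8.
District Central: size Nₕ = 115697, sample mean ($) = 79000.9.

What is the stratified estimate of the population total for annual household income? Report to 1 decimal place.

Southwest: 30979·107441.8 = 3328439522.2
East: 85518·70691.8 = 6045421352.4
Central: 115697·79000.9 = 9140167127.3
τ̂ = Σ Nₕx̄ₕ = 18514028001.9.

18514028001.9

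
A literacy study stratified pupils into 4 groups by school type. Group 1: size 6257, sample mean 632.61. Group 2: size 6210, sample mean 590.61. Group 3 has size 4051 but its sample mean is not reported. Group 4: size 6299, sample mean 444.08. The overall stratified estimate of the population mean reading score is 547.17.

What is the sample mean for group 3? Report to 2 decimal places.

508.91

N = 6257 + 6210 + 4051 + 6299 = 22817.
Overall total = μ·N = 547.17·22817 = 12484777.89.
Subtract the known strata: 6257·632.61 + 6210·590.61 + 6299·444.08 = 10423188.79.
Remaining total for group 3: 12484777.89 − 10423188.79 = 2061589.1.
Divide by its size: 2061589.1 / 4051 = 508.9087... → 508.91.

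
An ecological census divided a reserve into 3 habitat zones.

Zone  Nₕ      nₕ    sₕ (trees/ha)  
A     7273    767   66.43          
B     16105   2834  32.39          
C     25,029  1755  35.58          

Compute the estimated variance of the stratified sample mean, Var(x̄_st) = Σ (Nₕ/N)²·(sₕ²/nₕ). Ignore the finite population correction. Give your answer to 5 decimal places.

N = 48407; Wₕ = Nₕ/N.
zone A: (7273/48407)²·66.43²/767 = 0.12988051
zone B: (16105/48407)²·32.39²/2834 = 0.04097577
zone C: (25029/48407)²·35.58²/1755 = 0.19284369
Sum = 0.36369997 → 0.36370.

0.36370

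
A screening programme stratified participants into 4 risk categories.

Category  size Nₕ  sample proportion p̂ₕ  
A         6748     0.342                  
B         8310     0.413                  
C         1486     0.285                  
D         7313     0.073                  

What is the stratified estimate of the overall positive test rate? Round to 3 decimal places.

N = 6748 + 8310 + 1486 + 7313 = 23857.
Overall proportion = Σ (Nₕ/N)·p̂ₕ.
Σ Nₕp̂ₕ = 2307.816 + 3432.03 + 423.51 + 533.849 = 6697.205.
6697.205 / 23857 = 0.28072... → 0.281.

0.281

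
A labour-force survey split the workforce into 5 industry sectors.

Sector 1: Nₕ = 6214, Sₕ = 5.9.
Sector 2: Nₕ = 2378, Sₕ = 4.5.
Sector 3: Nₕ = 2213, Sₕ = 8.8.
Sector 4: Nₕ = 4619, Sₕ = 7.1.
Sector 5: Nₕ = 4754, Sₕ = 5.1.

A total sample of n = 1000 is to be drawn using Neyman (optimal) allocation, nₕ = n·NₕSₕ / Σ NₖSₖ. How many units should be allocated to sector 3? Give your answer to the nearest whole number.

Σ NₕSₕ = 6214·5.9 + 2378·4.5 + 2213·8.8 + 4619·7.1 + 4754·5.1 = 123878.3.
Share for 3: 19474.4/123878.3 = 0.15721.
n_3 = 1000 × 0.15721 = 157.206... → 157.

157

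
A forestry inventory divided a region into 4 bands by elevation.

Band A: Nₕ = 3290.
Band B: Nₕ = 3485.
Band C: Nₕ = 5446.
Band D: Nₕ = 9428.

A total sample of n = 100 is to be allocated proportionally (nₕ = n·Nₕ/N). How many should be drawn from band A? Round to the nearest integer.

15

Share of band A = 3290/21649 = 0.15197.
Allocate 100 × 0.15197 = 15.197... → 15.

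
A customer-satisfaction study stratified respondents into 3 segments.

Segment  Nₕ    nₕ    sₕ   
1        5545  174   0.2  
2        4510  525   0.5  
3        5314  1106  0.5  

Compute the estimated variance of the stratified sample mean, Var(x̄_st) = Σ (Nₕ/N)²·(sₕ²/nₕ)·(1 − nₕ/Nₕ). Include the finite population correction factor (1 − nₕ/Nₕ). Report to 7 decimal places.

0.0000866

N = 15369; Wₕ = Nₕ/N.
segment 1: (5545/15369)²·0.2²/174·(1 − 174/5545) = 0.0000289852
segment 2: (4510/15369)²·0.5²/525·(1 − 525/4510) = 0.0000362322
segment 3: (5314/15369)²·0.5²/1106·(1 − 1106/5314) = 0.0000213989
Sum = 0.0000866162 → 0.0000866.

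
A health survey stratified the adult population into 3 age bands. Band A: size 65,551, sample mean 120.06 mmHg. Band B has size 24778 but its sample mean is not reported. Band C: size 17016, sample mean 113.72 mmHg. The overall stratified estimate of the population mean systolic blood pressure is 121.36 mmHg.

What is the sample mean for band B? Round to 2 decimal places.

130.05

Σ Nₕx̄ₕ = N·μ, so 24778·x̄_B = 107345·121.36 − (65551·120.06 + 17016·113.72).
= 13027389.2 − 9805112.58 = 3222276.62.
x̄_B = 3222276.62 / 24778 = 130.0459... → 130.05.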